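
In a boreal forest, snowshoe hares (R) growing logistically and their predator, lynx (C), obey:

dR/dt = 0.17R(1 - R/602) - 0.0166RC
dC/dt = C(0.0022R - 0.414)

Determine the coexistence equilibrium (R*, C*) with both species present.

From dC/dt = 0 with C > 0: 0.0022R* = 0.414, so R* = 188.
Substitute into dR/dt = 0: 0.17(1 - 188/602) = 0.0166C*.
The bracket is 0.687, giving C* = 0.117/0.0166 = 7.04.

R* ≈ 188, C* ≈ 7.04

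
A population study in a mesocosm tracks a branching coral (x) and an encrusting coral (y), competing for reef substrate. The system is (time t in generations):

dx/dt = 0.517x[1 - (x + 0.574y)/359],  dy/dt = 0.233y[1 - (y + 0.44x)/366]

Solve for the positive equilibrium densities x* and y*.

Setting both brackets to zero gives the nullclines x + 0.574y = 359 and 0.44x + y = 366.
Substituting y = 366 - 0.44x into the first: x(1 - 0.574·0.44) = 359 - 0.574·366.
So x* = 149/0.747 = 199, and then y* = 366 - 0.44·199 = 278.

x* ≈ 199, y* ≈ 278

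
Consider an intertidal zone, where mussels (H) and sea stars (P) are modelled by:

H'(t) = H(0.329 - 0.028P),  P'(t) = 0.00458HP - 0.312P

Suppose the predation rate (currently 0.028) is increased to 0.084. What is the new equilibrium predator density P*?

At the interior fixed point, setting dH/dt = 0 with H > 0 fixes P* = (prey growth rate)/(HP coefficient) — independent of the other coefficients.
With the change, P* = 0.329/0.084 = 3.92; it falls from 11.8.

P* ≈ 3.92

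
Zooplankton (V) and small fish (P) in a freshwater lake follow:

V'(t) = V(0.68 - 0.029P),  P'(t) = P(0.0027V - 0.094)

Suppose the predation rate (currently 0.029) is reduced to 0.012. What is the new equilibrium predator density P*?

P* ≈ 56.7

At the interior fixed point, setting dV/dt = 0 with V > 0 fixes P* = (prey growth rate)/(VP coefficient) — independent of the other coefficients.
With the change, P* = 0.68/0.012 = 56.7; it rises from 23.4.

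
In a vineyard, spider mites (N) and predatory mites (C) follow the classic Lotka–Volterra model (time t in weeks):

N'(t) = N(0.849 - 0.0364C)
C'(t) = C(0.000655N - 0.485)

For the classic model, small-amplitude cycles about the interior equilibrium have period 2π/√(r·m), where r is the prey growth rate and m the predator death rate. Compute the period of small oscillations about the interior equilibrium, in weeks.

T ≈ 9.79 weeks

Here r = 0.849 and m = 0.485, so r·m = 0.412.
ω = √0.412 = 0.642 per week, hence T = 2π/ω ≈ 9.79 weeks.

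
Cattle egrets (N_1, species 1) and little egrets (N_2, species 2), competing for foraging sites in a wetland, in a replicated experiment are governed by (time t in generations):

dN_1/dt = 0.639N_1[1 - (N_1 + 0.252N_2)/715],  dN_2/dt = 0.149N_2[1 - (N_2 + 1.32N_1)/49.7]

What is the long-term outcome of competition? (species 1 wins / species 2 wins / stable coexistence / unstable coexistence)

species 1 excludes species 2

Compare the nullcline intercepts: K1/α12 = 715/0.252 = 2840 > K2 = 49.7; K2/α21 = 49.7/1.32 = 37.7 < K1 = 715.
Since the inequalities point opposite ways, species 1 can invade but species 2 cannot.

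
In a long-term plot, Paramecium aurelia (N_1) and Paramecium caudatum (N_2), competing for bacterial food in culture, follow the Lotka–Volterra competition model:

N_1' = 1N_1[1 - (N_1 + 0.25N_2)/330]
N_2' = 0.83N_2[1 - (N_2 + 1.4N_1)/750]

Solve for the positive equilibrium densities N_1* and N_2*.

N_1* ≈ 219, N_2* ≈ 443

Setting both brackets to zero gives the nullclines N_1 + 0.25N_2 = 330 and 1.4N_1 + N_2 = 750.
Substituting N_2 = 750 - 1.4N_1 into the first: N_1(1 - 0.25·1.4) = 330 - 0.25·750.
So N_1* = 142/0.65 = 219, and then N_2* = 750 - 1.4·219 = 443.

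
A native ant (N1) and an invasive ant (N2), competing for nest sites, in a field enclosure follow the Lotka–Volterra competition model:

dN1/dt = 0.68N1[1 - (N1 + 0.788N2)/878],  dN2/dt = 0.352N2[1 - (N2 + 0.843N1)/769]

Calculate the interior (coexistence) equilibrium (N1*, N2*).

Setting both brackets to zero gives the nullclines N1 + 0.788N2 = 878 and 0.843N1 + N2 = 769.
Substituting N2 = 769 - 0.843N1 into the first: N1(1 - 0.788·0.843) = 878 - 0.788·769.
So N1* = 272/0.336 = 810, and then N2* = 769 - 0.843·810 = 85.9.

N1* ≈ 810, N2* ≈ 85.9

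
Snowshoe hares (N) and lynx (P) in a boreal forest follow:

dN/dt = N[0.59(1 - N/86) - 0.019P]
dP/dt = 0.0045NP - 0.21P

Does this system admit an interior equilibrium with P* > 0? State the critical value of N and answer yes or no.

Threshold N = 46.7; K > 46.7, so yes, the predator persists.

The predator equation gives dP/dt > 0 only when N > 0.21/0.0045 = 46.7.
Without the predator, N → K = 86. Since 86 > 46.7, the predator can invade and persist.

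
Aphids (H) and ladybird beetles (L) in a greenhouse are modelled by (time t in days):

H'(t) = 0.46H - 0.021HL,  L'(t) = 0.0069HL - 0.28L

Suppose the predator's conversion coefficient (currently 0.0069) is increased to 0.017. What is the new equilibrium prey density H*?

At the interior fixed point, setting dL/dt = 0 with L > 0 fixes H* = (predator death rate)/(HL coefficient) — independent of the other coefficients.
With the change, H* = 0.28/0.017 = 16.5; it falls from 40.6.

H* ≈ 16.5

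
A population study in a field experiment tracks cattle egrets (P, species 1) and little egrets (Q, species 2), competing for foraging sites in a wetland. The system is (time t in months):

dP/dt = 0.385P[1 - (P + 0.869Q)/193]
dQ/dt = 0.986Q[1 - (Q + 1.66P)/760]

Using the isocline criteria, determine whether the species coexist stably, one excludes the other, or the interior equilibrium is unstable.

Compare the nullcline intercepts: K1/α12 = 193/0.869 = 222 < K2 = 760; K2/α21 = 760/1.66 = 458 > K1 = 193.
Since the inequalities point opposite ways, species 2 can invade but species 1 cannot.

species 2 excludes species 1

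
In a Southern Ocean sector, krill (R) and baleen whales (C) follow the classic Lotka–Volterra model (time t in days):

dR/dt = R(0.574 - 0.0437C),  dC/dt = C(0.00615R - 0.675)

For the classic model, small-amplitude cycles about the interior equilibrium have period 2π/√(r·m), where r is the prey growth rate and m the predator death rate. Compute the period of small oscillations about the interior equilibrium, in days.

Here r = 0.574 and m = 0.675, so r·m = 0.387.
ω = √0.387 = 0.622 per day, hence T = 2π/ω ≈ 10.1 days.

T ≈ 10.1 days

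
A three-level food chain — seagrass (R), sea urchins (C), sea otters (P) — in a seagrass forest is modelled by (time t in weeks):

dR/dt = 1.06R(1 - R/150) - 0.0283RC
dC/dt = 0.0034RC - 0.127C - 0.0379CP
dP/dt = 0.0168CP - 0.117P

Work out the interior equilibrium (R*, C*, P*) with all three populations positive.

From dP/dt = 0: 0.0168C* = 0.117, so C* = 6.96.
From dR/dt = 0: 1.06(1 - R*/150) = 0.0283·6.96, giving R* = 150·(1 - 0.186) = 122.
From dC/dt = 0: 0.0034·122 - 0.127 = 0.0379P*, so P* = 0.288/0.0379 = 7.6.

R* ≈ 122, C* ≈ 6.96, P* ≈ 7.6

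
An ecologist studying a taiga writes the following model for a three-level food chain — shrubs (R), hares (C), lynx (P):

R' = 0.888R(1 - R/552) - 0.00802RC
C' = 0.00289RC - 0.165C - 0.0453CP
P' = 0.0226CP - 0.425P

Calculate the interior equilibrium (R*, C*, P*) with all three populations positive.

R* ≈ 458, C* ≈ 18.8, P* ≈ 25.6

From dP/dt = 0: 0.0226C* = 0.425, so C* = 18.8.
From dR/dt = 0: 0.888(1 - R*/552) = 0.00802·18.8, giving R* = 552·(1 - 0.17) = 458.
From dC/dt = 0: 0.00289·458 - 0.165 = 0.0453P*, so P* = 1.16/0.0453 = 25.6.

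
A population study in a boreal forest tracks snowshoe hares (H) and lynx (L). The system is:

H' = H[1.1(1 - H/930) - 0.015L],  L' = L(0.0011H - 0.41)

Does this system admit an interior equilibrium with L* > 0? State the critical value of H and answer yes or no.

The predator equation gives dL/dt > 0 only when H > 0.41/0.0011 = 373.
Without the predator, H → K = 930. Since 930 > 373, the predator can invade and persist.

Threshold H = 373; K > 373, so yes, the predator persists.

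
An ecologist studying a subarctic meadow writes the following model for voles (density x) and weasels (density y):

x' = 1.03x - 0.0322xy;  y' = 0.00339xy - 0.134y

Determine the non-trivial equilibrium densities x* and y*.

Set dy/dt = 0 with y > 0: 0.00339x - 0.134 = 0, so x* = 0.134/0.00339 = 39.5.
Set dx/dt = 0 with x > 0: 1.03 - 0.0322y = 0, so y* = 1.03/0.0322 = 32.

x* ≈ 39.5, y* ≈ 32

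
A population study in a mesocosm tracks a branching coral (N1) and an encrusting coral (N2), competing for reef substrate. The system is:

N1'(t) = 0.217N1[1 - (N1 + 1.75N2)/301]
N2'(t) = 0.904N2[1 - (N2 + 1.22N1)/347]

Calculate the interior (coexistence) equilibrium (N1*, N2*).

Setting both brackets to zero gives the nullclines N1 + 1.75N2 = 301 and 1.22N1 + N2 = 347.
Substituting N2 = 347 - 1.22N1 into the first: N1(1 - 1.75·1.22) = 301 - 1.75·347.
So N1* = -306/-1.13 = 270, and then N2* = 347 - 1.22·270 = 17.8.

N1* ≈ 270, N2* ≈ 17.8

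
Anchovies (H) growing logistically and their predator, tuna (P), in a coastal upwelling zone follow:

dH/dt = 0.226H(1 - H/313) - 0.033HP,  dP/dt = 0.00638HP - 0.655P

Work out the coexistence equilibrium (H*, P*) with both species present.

From dP/dt = 0 with P > 0: 0.00638H* = 0.655, so H* = 103.
Substitute into dH/dt = 0: 0.226(1 - 103/313) = 0.033P*.
The bracket is 0.672, giving P* = 0.152/0.033 = 4.6.

H* ≈ 103, P* ≈ 4.6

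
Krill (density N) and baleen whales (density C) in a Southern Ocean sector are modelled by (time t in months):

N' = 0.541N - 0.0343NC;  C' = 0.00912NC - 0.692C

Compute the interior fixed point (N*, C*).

N* ≈ 75.9, C* ≈ 15.8

Set dC/dt = 0 with C > 0: 0.00912N - 0.692 = 0, so N* = 0.692/0.00912 = 75.9.
Set dN/dt = 0 with N > 0: 0.541 - 0.0343C = 0, so C* = 0.541/0.0343 = 15.8.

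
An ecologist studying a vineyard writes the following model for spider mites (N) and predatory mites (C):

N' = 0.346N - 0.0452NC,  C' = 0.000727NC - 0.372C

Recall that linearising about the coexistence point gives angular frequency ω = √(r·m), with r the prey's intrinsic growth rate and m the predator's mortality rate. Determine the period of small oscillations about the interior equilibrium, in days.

Here r = 0.346 and m = 0.372, so r·m = 0.129.
ω = √0.129 = 0.359 per day, hence T = 2π/ω ≈ 17.5 days.

T ≈ 17.5 days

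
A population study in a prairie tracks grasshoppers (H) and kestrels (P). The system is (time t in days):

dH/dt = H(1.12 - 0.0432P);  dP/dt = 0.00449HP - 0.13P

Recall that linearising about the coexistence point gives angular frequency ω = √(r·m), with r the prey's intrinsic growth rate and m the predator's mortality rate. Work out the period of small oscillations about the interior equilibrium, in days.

Here r = 1.12 and m = 0.13, so r·m = 0.146.
ω = √0.146 = 0.382 per day, hence T = 2π/ω ≈ 16.5 days.

T ≈ 16.5 days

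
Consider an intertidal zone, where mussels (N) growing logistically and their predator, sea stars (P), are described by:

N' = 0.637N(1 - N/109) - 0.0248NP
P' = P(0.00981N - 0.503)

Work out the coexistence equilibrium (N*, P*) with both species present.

From dP/dt = 0 with P > 0: 0.00981N* = 0.503, so N* = 51.3.
Substitute into dN/dt = 0: 0.637(1 - 51.3/109) = 0.0248P*.
The bracket is 0.53, giving P* = 0.337/0.0248 = 13.6.

N* ≈ 51.3, P* ≈ 13.6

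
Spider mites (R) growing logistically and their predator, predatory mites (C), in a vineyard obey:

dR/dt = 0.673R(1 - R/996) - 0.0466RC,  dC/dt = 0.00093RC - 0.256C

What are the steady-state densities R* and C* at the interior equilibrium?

R* ≈ 275, C* ≈ 10.5

From dC/dt = 0 with C > 0: 0.00093R* = 0.256, so R* = 275.
Substitute into dR/dt = 0: 0.673(1 - 275/996) = 0.0466C*.
The bracket is 0.724, giving C* = 0.487/0.0466 = 10.5.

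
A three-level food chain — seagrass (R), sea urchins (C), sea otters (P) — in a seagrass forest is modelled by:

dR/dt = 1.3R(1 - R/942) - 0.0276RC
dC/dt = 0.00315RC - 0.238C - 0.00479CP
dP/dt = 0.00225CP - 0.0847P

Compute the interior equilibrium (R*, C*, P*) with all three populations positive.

R* ≈ 189, C* ≈ 37.6, P* ≈ 74.7

From dP/dt = 0: 0.00225C* = 0.0847, so C* = 37.6.
From dR/dt = 0: 1.3(1 - R*/942) = 0.0276·37.6, giving R* = 942·(1 - 0.799) = 189.
From dC/dt = 0: 0.00315·189 - 0.238 = 0.00479P*, so P* = 0.358/0.00479 = 74.7.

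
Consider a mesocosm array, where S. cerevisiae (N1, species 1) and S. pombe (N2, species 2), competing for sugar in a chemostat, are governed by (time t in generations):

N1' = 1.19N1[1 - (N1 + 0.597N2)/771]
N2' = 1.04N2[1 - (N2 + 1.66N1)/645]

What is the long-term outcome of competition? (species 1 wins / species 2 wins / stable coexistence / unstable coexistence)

species 1 excludes species 2

Compare the nullcline intercepts: K1/α12 = 771/0.597 = 1290 > K2 = 645; K2/α21 = 645/1.66 = 389 < K1 = 771.
Since the inequalities point opposite ways, species 1 can invade but species 2 cannot.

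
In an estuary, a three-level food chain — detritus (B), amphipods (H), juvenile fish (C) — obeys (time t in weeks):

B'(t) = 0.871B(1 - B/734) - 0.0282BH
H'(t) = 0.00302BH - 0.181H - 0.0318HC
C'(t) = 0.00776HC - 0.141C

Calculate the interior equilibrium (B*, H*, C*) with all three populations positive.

From dC/dt = 0: 0.00776H* = 0.141, so H* = 18.2.
From dB/dt = 0: 0.871(1 - B*/734) = 0.0282·18.2, giving B* = 734·(1 - 0.588) = 302.
From dH/dt = 0: 0.00302·302 - 0.181 = 0.0318C*, so C* = 0.732/0.0318 = 23.

B* ≈ 302, H* ≈ 18.2, C* ≈ 23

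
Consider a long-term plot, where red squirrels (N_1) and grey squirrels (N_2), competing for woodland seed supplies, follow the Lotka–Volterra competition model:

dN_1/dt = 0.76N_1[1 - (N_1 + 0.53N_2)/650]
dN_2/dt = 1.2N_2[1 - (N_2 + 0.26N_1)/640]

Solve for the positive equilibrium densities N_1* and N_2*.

N_1* ≈ 360, N_2* ≈ 546

Setting both brackets to zero gives the nullclines N_1 + 0.53N_2 = 650 and 0.26N_1 + N_2 = 640.
Substituting N_2 = 640 - 0.26N_1 into the first: N_1(1 - 0.53·0.26) = 650 - 0.53·640.
So N_1* = 311/0.862 = 360, and then N_2* = 640 - 0.26·360 = 546.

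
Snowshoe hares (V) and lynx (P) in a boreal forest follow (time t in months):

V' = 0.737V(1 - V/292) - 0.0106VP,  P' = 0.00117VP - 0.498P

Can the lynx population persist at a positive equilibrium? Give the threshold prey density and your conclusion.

The predator equation gives dP/dt > 0 only when V > 0.498/0.00117 = 426.
Without the predator, V → K = 292. Since 292 < 426, the predator cannot invade.

Threshold V = 426; K < 426, so no, the predator goes extinct.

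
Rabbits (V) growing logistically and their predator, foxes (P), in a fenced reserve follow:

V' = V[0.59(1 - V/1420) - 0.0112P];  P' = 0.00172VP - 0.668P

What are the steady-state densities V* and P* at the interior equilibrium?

V* ≈ 388, P* ≈ 38.3

From dP/dt = 0 with P > 0: 0.00172V* = 0.668, so V* = 388.
Substitute into dV/dt = 0: 0.59(1 - 388/1420) = 0.0112P*.
The bracket is 0.726, giving P* = 0.429/0.0112 = 38.3.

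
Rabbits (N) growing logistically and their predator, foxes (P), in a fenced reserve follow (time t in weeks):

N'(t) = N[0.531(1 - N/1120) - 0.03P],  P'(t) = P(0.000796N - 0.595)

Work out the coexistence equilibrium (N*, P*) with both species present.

From dP/dt = 0 with P > 0: 0.000796N* = 0.595, so N* = 747.
Substitute into dN/dt = 0: 0.531(1 - 747/1120) = 0.03P*.
The bracket is 0.333, giving P* = 0.177/0.03 = 5.89.

N* ≈ 747, P* ≈ 5.89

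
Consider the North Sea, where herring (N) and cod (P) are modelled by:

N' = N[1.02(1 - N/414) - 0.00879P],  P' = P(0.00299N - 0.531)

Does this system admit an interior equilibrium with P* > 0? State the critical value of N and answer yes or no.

Threshold N = 178; K > 178, so yes, the predator persists.

The predator equation gives dP/dt > 0 only when N > 0.531/0.00299 = 178.
Without the predator, N → K = 414. Since 414 > 178, the predator can invade and persist.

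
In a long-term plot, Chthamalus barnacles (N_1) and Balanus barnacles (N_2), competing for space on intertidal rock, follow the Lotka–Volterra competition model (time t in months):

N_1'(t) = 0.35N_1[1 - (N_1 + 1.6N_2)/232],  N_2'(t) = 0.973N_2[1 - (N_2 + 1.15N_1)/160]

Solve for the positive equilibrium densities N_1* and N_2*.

Setting both brackets to zero gives the nullclines N_1 + 1.6N_2 = 232 and 1.15N_1 + N_2 = 160.
Substituting N_2 = 160 - 1.15N_1 into the first: N_1(1 - 1.6·1.15) = 232 - 1.6·160.
So N_1* = -24/-0.84 = 28.6, and then N_2* = 160 - 1.15·28.6 = 127.

N_1* ≈ 28.6, N_2* ≈ 127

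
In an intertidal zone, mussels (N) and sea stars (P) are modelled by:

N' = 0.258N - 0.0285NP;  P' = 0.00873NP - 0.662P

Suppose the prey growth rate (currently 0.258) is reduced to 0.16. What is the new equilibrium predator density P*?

At the interior fixed point, setting dN/dt = 0 with N > 0 fixes P* = (prey growth rate)/(NP coefficient) — independent of the other coefficients.
With the change, P* = 0.16/0.0285 = 5.61; it falls from 9.05.

P* ≈ 5.61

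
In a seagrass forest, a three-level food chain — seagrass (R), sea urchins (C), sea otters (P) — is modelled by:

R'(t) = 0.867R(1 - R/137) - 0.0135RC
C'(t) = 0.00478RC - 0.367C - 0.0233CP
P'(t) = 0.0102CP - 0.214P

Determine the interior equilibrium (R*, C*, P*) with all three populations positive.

R* ≈ 92.2, C* ≈ 21, P* ≈ 3.17

From dP/dt = 0: 0.0102C* = 0.214, so C* = 21.
From dR/dt = 0: 0.867(1 - R*/137) = 0.0135·21, giving R* = 137·(1 - 0.327) = 92.2.
From dC/dt = 0: 0.00478·92.2 - 0.367 = 0.0233P*, so P* = 0.0739/0.0233 = 3.17.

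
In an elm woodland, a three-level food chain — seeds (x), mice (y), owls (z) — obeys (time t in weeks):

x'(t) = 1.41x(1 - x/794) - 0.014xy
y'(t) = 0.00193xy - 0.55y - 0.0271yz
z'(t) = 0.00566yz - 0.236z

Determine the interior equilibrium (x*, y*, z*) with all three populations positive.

x* ≈ 465, y* ≈ 41.7, z* ≈ 12.8

From dz/dt = 0: 0.00566y* = 0.236, so y* = 41.7.
From dx/dt = 0: 1.41(1 - x*/794) = 0.014·41.7, giving x* = 794·(1 - 0.414) = 465.
From dy/dt = 0: 0.00193·465 - 0.55 = 0.0271z*, so z* = 0.348/0.0271 = 12.8.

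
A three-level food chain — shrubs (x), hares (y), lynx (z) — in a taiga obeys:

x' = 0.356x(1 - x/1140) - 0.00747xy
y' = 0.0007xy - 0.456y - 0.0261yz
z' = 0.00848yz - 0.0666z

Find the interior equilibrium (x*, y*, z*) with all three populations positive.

From dz/dt = 0: 0.00848y* = 0.0666, so y* = 7.85.
From dx/dt = 0: 0.356(1 - x*/1140) = 0.00747·7.85, giving x* = 1140·(1 - 0.165) = 952.
From dy/dt = 0: 0.0007·952 - 0.456 = 0.0261z*, so z* = 0.21/0.0261 = 8.06.

x* ≈ 952, y* ≈ 7.85, z* ≈ 8.06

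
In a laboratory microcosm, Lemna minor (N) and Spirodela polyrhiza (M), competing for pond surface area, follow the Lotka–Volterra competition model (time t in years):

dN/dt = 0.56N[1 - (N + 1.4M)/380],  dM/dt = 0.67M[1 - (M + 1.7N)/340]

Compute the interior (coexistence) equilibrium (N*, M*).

Setting both brackets to zero gives the nullclines N + 1.4M = 380 and 1.7N + M = 340.
Substituting M = 340 - 1.7N into the first: N(1 - 1.4·1.7) = 380 - 1.4·340.
So N* = -96/-1.38 = 69.6, and then M* = 340 - 1.7·69.6 = 222.

N* ≈ 69.6, M* ≈ 222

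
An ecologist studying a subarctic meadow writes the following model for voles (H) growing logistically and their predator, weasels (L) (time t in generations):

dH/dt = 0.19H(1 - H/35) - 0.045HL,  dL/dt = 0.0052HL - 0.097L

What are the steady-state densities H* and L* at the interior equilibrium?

From dL/dt = 0 with L > 0: 0.0052H* = 0.097, so H* = 18.7.
Substitute into dH/dt = 0: 0.19(1 - 18.7/35) = 0.045L*.
The bracket is 0.467, giving L* = 0.0887/0.045 = 1.97.

H* ≈ 18.7, L* ≈ 1.97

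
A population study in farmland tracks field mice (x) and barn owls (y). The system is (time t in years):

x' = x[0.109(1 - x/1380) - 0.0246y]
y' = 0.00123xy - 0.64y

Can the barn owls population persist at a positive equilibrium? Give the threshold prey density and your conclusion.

The predator equation gives dy/dt > 0 only when x > 0.64/0.00123 = 520.
Without the predator, x → K = 1380. Since 1380 > 520, the predator can invade and persist.

Threshold x = 520; K > 520, so yes, the predator persists.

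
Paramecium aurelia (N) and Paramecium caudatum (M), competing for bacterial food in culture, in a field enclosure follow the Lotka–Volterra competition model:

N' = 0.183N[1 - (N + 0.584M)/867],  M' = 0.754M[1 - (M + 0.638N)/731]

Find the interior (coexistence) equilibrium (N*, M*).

N* ≈ 701, M* ≈ 283

Setting both brackets to zero gives the nullclines N + 0.584M = 867 and 0.638N + M = 731.
Substituting M = 731 - 0.638N into the first: N(1 - 0.584·0.638) = 867 - 0.584·731.
So N* = 440/0.627 = 701, and then M* = 731 - 0.638·701 = 283.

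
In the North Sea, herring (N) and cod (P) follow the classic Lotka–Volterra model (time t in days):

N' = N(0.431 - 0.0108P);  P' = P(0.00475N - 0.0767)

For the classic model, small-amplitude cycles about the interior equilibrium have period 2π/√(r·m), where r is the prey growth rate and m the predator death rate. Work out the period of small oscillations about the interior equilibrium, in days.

T ≈ 34.6 days

Here r = 0.431 and m = 0.0767, so r·m = 0.0331.
ω = √0.0331 = 0.182 per day, hence T = 2π/ω ≈ 34.6 days.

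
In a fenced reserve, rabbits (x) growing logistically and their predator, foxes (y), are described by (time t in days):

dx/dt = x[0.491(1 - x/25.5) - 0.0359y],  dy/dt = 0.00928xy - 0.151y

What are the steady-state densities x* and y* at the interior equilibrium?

x* ≈ 16.3, y* ≈ 4.95

From dy/dt = 0 with y > 0: 0.00928x* = 0.151, so x* = 16.3.
Substitute into dx/dt = 0: 0.491(1 - 16.3/25.5) = 0.0359y*.
The bracket is 0.362, giving y* = 0.178/0.0359 = 4.95.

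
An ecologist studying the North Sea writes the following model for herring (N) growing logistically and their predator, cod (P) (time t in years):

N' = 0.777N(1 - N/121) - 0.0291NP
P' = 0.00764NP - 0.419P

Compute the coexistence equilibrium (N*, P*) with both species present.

N* ≈ 54.8, P* ≈ 14.6

From dP/dt = 0 with P > 0: 0.00764N* = 0.419, so N* = 54.8.
Substitute into dN/dt = 0: 0.777(1 - 54.8/121) = 0.0291P*.
The bracket is 0.547, giving P* = 0.425/0.0291 = 14.6.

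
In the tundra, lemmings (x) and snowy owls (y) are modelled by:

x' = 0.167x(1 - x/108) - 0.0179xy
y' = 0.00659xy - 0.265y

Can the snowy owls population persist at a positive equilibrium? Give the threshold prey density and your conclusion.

Threshold x = 40.2; K > 40.2, so yes, the predator persists.

The predator equation gives dy/dt > 0 only when x > 0.265/0.00659 = 40.2.
Without the predator, x → K = 108. Since 108 > 40.2, the predator can invade and persist.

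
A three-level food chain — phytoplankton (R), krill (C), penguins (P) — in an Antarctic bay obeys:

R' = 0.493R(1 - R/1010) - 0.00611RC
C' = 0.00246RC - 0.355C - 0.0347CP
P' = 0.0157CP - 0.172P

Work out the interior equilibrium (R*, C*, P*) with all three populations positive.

From dP/dt = 0: 0.0157C* = 0.172, so C* = 11.
From dR/dt = 0: 0.493(1 - R*/1010) = 0.00611·11, giving R* = 1010·(1 - 0.136) = 873.
From dC/dt = 0: 0.00246·873 - 0.355 = 0.0347P*, so P* = 1.79/0.0347 = 51.6.

R* ≈ 873, C* ≈ 11, P* ≈ 51.6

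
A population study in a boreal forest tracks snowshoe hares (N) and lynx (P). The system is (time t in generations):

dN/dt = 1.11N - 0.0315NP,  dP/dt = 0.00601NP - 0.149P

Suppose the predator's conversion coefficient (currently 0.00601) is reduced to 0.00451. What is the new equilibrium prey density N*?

At the interior fixed point, setting dP/dt = 0 with P > 0 fixes N* = (predator death rate)/(NP coefficient) — independent of the other coefficients.
With the change, N* = 0.149/0.00451 = 33; it rises from 24.8.

N* ≈ 33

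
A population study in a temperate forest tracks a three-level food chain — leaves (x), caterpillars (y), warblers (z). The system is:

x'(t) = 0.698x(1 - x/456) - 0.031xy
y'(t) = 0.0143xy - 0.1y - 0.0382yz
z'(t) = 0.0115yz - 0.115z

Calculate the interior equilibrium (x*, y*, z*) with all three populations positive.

x* ≈ 253, y* ≈ 10, z* ≈ 92.3

From dz/dt = 0: 0.0115y* = 0.115, so y* = 10.
From dx/dt = 0: 0.698(1 - x*/456) = 0.031·10, giving x* = 456·(1 - 0.444) = 253.
From dy/dt = 0: 0.0143·253 - 0.1 = 0.0382z*, so z* = 3.52/0.0382 = 92.3.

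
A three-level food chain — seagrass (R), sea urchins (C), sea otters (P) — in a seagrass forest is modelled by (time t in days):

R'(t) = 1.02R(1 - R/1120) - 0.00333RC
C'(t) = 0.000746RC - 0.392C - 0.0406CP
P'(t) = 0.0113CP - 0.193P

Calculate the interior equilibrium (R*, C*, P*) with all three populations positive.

R* ≈ 1060, C* ≈ 17.1, P* ≈ 9.78

From dP/dt = 0: 0.0113C* = 0.193, so C* = 17.1.
From dR/dt = 0: 1.02(1 - R*/1120) = 0.00333·17.1, giving R* = 1120·(1 - 0.0558) = 1060.
From dC/dt = 0: 0.000746·1060 - 0.392 = 0.0406P*, so P* = 0.397/0.0406 = 9.78.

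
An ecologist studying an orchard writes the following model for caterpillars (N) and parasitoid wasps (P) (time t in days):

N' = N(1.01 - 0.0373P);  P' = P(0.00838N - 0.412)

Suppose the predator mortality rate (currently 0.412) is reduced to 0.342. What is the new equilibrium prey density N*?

At the interior fixed point, setting dP/dt = 0 with P > 0 fixes N* = (predator death rate)/(NP coefficient) — independent of the other coefficients.
With the change, N* = 0.342/0.00838 = 40.8; it falls from 49.2.

N* ≈ 40.8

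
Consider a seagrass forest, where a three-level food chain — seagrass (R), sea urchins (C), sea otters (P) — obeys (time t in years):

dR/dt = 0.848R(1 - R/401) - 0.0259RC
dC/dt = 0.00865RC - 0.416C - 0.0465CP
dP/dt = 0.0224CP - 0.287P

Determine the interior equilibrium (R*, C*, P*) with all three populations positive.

From dP/dt = 0: 0.0224C* = 0.287, so C* = 12.8.
From dR/dt = 0: 0.848(1 - R*/401) = 0.0259·12.8, giving R* = 401·(1 - 0.391) = 244.
From dC/dt = 0: 0.00865·244 - 0.416 = 0.0465P*, so P* = 1.7/0.0465 = 36.5.

R* ≈ 244, C* ≈ 12.8, P* ≈ 36.5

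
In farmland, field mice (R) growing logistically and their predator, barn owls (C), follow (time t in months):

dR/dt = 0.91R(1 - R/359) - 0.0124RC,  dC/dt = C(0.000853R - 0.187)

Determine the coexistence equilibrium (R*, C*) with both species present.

R* ≈ 219, C* ≈ 28.6

From dC/dt = 0 with C > 0: 0.000853R* = 0.187, so R* = 219.
Substitute into dR/dt = 0: 0.91(1 - 219/359) = 0.0124C*.
The bracket is 0.389, giving C* = 0.354/0.0124 = 28.6.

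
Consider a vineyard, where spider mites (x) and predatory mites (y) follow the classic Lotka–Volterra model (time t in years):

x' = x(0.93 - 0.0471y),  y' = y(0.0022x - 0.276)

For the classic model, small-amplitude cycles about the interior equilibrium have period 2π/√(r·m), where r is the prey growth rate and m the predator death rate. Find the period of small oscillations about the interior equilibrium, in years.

Here r = 0.93 and m = 0.276, so r·m = 0.257.
ω = √0.257 = 0.507 per year, hence T = 2π/ω ≈ 12.4 years.

T ≈ 12.4 years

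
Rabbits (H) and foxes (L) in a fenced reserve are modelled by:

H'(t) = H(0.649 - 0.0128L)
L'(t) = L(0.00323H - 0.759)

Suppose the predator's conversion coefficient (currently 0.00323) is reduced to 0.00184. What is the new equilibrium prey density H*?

H* ≈ 412

At the interior fixed point, setting dL/dt = 0 with L > 0 fixes H* = (predator death rate)/(HL coefficient) — independent of the other coefficients.
With the change, H* = 0.759/0.00184 = 412; it rises from 235.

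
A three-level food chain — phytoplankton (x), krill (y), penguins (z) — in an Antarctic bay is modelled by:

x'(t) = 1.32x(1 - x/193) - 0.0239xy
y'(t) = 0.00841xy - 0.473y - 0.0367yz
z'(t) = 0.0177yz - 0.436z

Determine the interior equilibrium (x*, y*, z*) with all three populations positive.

x* ≈ 107, y* ≈ 24.6, z* ≈ 11.6

From dz/dt = 0: 0.0177y* = 0.436, so y* = 24.6.
From dx/dt = 0: 1.32(1 - x*/193) = 0.0239·24.6, giving x* = 193·(1 - 0.446) = 107.
From dy/dt = 0: 0.00841·107 - 0.473 = 0.0367z*, so z* = 0.426/0.0367 = 11.6.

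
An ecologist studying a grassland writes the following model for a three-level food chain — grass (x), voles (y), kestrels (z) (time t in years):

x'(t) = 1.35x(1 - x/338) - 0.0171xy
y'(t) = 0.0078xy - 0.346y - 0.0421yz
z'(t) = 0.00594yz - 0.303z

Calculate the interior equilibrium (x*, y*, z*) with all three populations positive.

From dz/dt = 0: 0.00594y* = 0.303, so y* = 51.
From dx/dt = 0: 1.35(1 - x*/338) = 0.0171·51, giving x* = 338·(1 - 0.646) = 120.
From dy/dt = 0: 0.0078·120 - 0.346 = 0.0421z*, so z* = 0.587/0.0421 = 13.9.

x* ≈ 120, y* ≈ 51, z* ≈ 13.9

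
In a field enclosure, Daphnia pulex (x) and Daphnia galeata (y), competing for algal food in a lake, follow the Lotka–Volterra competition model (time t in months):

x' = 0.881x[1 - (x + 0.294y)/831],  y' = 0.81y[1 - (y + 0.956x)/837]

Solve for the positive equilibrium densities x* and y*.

Setting both brackets to zero gives the nullclines x + 0.294y = 831 and 0.956x + y = 837.
Substituting y = 837 - 0.956x into the first: x(1 - 0.294·0.956) = 831 - 0.294·837.
So x* = 585/0.719 = 814, and then y* = 837 - 0.956·814 = 59.2.

x* ≈ 814, y* ≈ 59.2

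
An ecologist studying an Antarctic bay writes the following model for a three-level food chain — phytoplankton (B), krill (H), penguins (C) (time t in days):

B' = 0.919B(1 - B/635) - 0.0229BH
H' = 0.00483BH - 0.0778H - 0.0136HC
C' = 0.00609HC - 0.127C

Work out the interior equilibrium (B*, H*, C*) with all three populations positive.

B* ≈ 305, H* ≈ 20.9, C* ≈ 103

From dC/dt = 0: 0.00609H* = 0.127, so H* = 20.9.
From dB/dt = 0: 0.919(1 - B*/635) = 0.0229·20.9, giving B* = 635·(1 - 0.52) = 305.
From dH/dt = 0: 0.00483·305 - 0.0778 = 0.0136C*, so C* = 1.4/0.0136 = 103.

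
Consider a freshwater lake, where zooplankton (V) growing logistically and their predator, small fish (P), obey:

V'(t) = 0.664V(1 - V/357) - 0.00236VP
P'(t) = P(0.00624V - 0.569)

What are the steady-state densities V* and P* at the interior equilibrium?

V* ≈ 91.2, P* ≈ 209

From dP/dt = 0 with P > 0: 0.00624V* = 0.569, so V* = 91.2.
Substitute into dV/dt = 0: 0.664(1 - 91.2/357) = 0.00236P*.
The bracket is 0.745, giving P* = 0.494/0.00236 = 209.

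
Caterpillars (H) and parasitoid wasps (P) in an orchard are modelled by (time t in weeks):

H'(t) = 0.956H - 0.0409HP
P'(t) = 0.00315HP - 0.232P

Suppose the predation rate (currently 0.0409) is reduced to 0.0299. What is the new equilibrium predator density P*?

P* ≈ 32

At the interior fixed point, setting dH/dt = 0 with H > 0 fixes P* = (prey growth rate)/(HP coefficient) — independent of the other coefficients.
With the change, P* = 0.956/0.0299 = 32; it rises from 23.4.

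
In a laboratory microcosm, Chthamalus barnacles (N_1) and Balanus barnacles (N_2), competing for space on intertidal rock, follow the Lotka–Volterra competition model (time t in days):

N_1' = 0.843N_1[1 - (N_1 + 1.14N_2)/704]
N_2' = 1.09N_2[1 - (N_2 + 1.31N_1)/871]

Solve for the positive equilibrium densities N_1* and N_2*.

Setting both brackets to zero gives the nullclines N_1 + 1.14N_2 = 704 and 1.31N_1 + N_2 = 871.
Substituting N_2 = 871 - 1.31N_1 into the first: N_1(1 - 1.14·1.31) = 704 - 1.14·871.
So N_1* = -289/-0.493 = 586, and then N_2* = 871 - 1.31·586 = 104.

N_1* ≈ 586, N_2* ≈ 104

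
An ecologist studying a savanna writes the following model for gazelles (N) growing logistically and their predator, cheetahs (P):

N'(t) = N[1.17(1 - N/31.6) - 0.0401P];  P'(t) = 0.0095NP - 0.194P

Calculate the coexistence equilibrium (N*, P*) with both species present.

From dP/dt = 0 with P > 0: 0.0095N* = 0.194, so N* = 20.4.
Substitute into dN/dt = 0: 1.17(1 - 20.4/31.6) = 0.0401P*.
The bracket is 0.354, giving P* = 0.414/0.0401 = 10.3.

N* ≈ 20.4, P* ≈ 10.3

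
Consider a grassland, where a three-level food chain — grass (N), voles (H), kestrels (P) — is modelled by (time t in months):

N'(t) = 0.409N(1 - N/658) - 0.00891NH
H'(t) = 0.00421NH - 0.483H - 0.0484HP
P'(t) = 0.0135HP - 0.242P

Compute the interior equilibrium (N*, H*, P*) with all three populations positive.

N* ≈ 401, H* ≈ 17.9, P* ≈ 24.9

From dP/dt = 0: 0.0135H* = 0.242, so H* = 17.9.
From dN/dt = 0: 0.409(1 - N*/658) = 0.00891·17.9, giving N* = 658·(1 - 0.391) = 401.
From dH/dt = 0: 0.00421·401 - 0.483 = 0.0484P*, so P* = 1.21/0.0484 = 24.9.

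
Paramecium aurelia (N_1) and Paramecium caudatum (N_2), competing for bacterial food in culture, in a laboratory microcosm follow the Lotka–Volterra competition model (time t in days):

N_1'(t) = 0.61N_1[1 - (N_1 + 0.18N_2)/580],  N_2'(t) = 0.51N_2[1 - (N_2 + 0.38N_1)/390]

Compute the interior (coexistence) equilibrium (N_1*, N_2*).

Setting both brackets to zero gives the nullclines N_1 + 0.18N_2 = 580 and 0.38N_1 + N_2 = 390.
Substituting N_2 = 390 - 0.38N_1 into the first: N_1(1 - 0.18·0.38) = 580 - 0.18·390.
So N_1* = 510/0.932 = 547, and then N_2* = 390 - 0.38·547 = 182.

N_1* ≈ 547, N_2* ≈ 182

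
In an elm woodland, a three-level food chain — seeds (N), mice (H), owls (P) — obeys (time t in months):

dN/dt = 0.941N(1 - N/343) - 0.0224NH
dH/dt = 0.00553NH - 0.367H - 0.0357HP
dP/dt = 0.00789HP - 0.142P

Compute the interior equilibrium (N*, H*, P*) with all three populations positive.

N* ≈ 196, H* ≈ 18, P* ≈ 20.1

From dP/dt = 0: 0.00789H* = 0.142, so H* = 18.
From dN/dt = 0: 0.941(1 - N*/343) = 0.0224·18, giving N* = 343·(1 - 0.428) = 196.
From dH/dt = 0: 0.00553·196 - 0.367 = 0.0357P*, so P* = 0.717/0.0357 = 20.1.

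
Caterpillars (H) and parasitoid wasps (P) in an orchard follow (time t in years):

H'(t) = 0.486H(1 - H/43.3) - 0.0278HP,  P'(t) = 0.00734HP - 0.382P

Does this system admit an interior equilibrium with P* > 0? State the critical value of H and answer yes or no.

The predator equation gives dP/dt > 0 only when H > 0.382/0.00734 = 52.
Without the predator, H → K = 43.3. Since 43.3 < 52, the predator cannot invade.

Threshold H = 52; K < 52, so no, the predator goes extinct.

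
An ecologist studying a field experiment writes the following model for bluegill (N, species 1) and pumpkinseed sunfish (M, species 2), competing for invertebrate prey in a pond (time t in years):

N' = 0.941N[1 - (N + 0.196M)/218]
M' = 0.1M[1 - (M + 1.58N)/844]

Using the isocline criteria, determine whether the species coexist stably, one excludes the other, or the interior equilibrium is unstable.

Compare the nullcline intercepts: K1/α12 = 218/0.196 = 1110 > K2 = 844; K2/α21 = 844/1.58 = 534 > K1 = 218.
Since both inequalities hold, each species can invade when rare, so the interior equilibrium is stable.

stable coexistence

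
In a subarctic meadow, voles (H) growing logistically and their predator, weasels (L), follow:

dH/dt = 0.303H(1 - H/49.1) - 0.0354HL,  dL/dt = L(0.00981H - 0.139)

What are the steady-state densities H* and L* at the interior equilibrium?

From dL/dt = 0 with L > 0: 0.00981H* = 0.139, so H* = 14.2.
Substitute into dH/dt = 0: 0.303(1 - 14.2/49.1) = 0.0354L*.
The bracket is 0.711, giving L* = 0.216/0.0354 = 6.09.

H* ≈ 14.2, L* ≈ 6.09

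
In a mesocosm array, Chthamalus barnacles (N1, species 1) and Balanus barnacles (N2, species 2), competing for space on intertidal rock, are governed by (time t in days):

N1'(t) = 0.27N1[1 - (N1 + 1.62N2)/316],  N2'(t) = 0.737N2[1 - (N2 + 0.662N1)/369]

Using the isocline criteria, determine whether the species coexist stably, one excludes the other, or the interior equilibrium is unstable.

species 2 excludes species 1

Compare the nullcline intercepts: K1/α12 = 316/1.62 = 195 < K2 = 369; K2/α21 = 369/0.662 = 557 > K1 = 316.
Since the inequalities point opposite ways, species 2 can invade but species 1 cannot.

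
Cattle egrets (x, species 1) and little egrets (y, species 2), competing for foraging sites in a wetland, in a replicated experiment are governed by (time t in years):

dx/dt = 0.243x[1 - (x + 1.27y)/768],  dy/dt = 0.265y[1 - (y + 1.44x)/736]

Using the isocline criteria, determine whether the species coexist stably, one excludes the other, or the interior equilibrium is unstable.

unstable coexistence (outcome depends on initial conditions)

Compare the nullcline intercepts: K1/α12 = 768/1.27 = 605 < K2 = 736; K2/α21 = 736/1.44 = 511 < K1 = 768.
Since both are reversed, neither can invade when rare; the interior point is a saddle.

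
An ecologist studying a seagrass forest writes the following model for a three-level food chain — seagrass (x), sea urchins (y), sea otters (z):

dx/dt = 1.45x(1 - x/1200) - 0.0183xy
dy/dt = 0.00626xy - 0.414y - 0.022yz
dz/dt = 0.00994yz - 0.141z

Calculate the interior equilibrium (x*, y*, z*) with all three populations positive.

From dz/dt = 0: 0.00994y* = 0.141, so y* = 14.2.
From dx/dt = 0: 1.45(1 - x*/1200) = 0.0183·14.2, giving x* = 1200·(1 - 0.179) = 985.
From dy/dt = 0: 0.00626·985 - 0.414 = 0.022z*, so z* = 5.75/0.022 = 262.

x* ≈ 985, y* ≈ 14.2, z* ≈ 262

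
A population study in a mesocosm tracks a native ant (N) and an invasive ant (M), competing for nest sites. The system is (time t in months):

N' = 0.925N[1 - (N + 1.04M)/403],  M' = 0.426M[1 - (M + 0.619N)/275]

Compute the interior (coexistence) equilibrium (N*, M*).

N* ≈ 328, M* ≈ 71.7

Setting both brackets to zero gives the nullclines N + 1.04M = 403 and 0.619N + M = 275.
Substituting M = 275 - 0.619N into the first: N(1 - 1.04·0.619) = 403 - 1.04·275.
So N* = 117/0.356 = 328, and then M* = 275 - 0.619·328 = 71.7.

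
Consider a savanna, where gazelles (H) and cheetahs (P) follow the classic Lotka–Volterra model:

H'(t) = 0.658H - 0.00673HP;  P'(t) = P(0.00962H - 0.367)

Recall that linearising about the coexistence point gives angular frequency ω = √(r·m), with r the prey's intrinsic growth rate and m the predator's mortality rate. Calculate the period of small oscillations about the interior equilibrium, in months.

Here r = 0.658 and m = 0.367, so r·m = 0.241.
ω = √0.241 = 0.491 per month, hence T = 2π/ω ≈ 12.8 months.

T ≈ 12.8 months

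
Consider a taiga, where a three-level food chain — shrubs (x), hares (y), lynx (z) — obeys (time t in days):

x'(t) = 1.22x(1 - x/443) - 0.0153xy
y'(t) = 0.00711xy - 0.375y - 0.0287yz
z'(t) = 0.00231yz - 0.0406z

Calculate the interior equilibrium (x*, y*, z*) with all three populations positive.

From dz/dt = 0: 0.00231y* = 0.0406, so y* = 17.6.
From dx/dt = 0: 1.22(1 - x*/443) = 0.0153·17.6, giving x* = 443·(1 - 0.22) = 345.
From dy/dt = 0: 0.00711·345 - 0.375 = 0.0287z*, so z* = 2.08/0.0287 = 72.5.

x* ≈ 345, y* ≈ 17.6, z* ≈ 72.5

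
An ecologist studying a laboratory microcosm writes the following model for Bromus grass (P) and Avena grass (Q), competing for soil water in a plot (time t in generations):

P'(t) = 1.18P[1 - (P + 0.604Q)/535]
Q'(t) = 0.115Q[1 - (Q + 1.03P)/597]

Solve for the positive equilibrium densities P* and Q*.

Setting both brackets to zero gives the nullclines P + 0.604Q = 535 and 1.03P + Q = 597.
Substituting Q = 597 - 1.03P into the first: P(1 - 0.604·1.03) = 535 - 0.604·597.
So P* = 174/0.378 = 462, and then Q* = 597 - 1.03·462 = 122.

P* ≈ 462, Q* ≈ 122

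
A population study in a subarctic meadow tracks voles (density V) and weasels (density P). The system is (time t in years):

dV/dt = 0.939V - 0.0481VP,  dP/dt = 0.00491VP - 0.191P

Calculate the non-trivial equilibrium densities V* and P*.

Set dP/dt = 0 with P > 0: 0.00491V - 0.191 = 0, so V* = 0.191/0.00491 = 38.9.
Set dV/dt = 0 with V > 0: 0.939 - 0.0481P = 0, so P* = 0.939/0.0481 = 19.5.

V* ≈ 38.9, P* ≈ 19.5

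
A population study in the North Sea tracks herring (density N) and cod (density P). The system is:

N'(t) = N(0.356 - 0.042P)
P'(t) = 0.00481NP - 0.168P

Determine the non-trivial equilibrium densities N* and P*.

Set dP/dt = 0 with P > 0: 0.00481N - 0.168 = 0, so N* = 0.168/0.00481 = 34.9.
Set dN/dt = 0 with N > 0: 0.356 - 0.042P = 0, so P* = 0.356/0.042 = 8.48.

N* ≈ 34.9, P* ≈ 8.48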